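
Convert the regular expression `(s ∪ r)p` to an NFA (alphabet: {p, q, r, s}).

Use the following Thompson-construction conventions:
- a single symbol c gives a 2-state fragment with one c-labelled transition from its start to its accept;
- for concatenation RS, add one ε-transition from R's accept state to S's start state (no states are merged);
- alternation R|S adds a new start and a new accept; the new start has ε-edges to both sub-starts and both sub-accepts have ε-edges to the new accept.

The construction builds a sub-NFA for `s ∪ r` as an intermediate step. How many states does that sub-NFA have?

Fragment for `s ∪ r`:
Each of the 2 symbol leaves contributes a 2-state fragment.
  s ∪ r → 6 states

6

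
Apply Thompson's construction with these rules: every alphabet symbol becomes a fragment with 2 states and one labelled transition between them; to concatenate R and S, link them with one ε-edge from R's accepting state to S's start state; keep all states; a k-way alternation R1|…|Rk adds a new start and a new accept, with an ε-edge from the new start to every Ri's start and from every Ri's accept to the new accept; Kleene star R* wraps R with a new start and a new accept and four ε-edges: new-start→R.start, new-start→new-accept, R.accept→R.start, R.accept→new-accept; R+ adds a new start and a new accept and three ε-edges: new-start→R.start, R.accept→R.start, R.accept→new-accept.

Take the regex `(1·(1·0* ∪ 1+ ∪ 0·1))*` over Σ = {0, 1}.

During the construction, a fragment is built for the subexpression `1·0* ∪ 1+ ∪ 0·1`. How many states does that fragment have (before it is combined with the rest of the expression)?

Fragment for `1·0* ∪ 1+ ∪ 0·1`:
Each of the 5 symbol leaves contributes a 2-state fragment.
  0* → 4 states
  1·0* → 6 states
  1+ → 4 states
  0·1 → 4 states
  1·0* ∪ 1+ ∪ 0·1 → 16 states

16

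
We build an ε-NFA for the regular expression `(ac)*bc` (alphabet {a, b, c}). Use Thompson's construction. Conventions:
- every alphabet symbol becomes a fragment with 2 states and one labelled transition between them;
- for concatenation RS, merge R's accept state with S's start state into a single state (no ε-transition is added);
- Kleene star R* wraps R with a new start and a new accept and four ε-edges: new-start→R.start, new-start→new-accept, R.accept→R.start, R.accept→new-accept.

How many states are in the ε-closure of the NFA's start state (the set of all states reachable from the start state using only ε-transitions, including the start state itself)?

3

Work bottom-up. For each fragment F, track |ε-closure(F.start)| and whether F's accept lies in that closure (i.e. whether F accepts ε). A single-symbol fragment has closure size 1 and does not accept ε.
  ac → same as the first factor's closure: |closure| = 1
  (ac)* → the star's fresh start ε-reaches both the body's start and the fresh accept: |closure| = 2 + 1 = 3
  (ac)*bc → |closure| = 3 + (1−1) = 3 (closure spills across the concat boundary because the left factor accepts ε)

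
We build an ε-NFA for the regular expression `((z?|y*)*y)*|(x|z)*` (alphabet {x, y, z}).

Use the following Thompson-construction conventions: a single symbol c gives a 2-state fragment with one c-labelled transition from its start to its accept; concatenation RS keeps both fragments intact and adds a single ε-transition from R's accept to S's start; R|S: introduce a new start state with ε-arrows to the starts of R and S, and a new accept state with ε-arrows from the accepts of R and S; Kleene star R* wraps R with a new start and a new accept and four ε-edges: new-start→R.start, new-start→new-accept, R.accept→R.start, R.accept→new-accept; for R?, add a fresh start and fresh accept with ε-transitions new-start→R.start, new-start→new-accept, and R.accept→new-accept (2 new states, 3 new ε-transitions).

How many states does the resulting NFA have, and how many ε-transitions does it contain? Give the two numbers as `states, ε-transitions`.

By structural recursion:
Each of the 5 symbol leaves contributes 2 states and 0 ε-transitions.
  z? — 4 states, 3 ε-transitions
  y* — 4 states, 4 ε-transitions
  z?|y* — 10 states, 11 ε-transitions
  (z?|y*)* — 12 states, 15 ε-transitions
  (z?|y*)*y — 14 states, 16 ε-transitions
  ((z?|y*)*y)* — 16 states, 20 ε-transitions
  x|z — 6 states, 4 ε-transitions
  (x|z)* — 8 states, 8 ε-transitions
  ((z?|y*)*y)*|(x|z)* — 26 states, 32 ε-transitions

26, 32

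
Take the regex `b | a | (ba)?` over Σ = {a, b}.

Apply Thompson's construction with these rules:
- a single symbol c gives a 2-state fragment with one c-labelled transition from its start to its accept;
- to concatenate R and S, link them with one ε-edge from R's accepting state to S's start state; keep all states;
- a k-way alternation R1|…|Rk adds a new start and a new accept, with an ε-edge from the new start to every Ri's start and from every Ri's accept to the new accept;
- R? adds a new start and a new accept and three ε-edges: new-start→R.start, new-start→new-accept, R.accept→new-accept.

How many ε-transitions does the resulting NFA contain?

By structural recursion:
Each of the 4 symbol leaves contributes 0 ε-transitions.
  ba = 1 ε-transition
  (ba)? = 4 ε-transitions
  b | a | (ba)? = 10 ε-transitions

10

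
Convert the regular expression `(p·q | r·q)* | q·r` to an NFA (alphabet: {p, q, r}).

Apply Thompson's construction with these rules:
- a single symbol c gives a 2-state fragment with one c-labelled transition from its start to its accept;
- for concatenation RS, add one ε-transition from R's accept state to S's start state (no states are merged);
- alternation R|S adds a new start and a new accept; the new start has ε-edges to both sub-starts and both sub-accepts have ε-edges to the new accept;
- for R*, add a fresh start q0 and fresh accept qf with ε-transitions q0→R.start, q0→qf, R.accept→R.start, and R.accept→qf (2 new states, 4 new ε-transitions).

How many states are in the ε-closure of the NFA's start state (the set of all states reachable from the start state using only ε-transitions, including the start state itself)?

8

Compute the ε-closure size of each fragment's start state recursively; a symbol fragment's start has no outgoing ε-edge, so its closure is just itself (size 1).
  p·q → same as the first factor's closure: C = 1
  r·q → C equals the left operand's closure size = 1 (its accept is not ε-reachable, so the closure stops there)
  p·q | r·q → C = 1 + 1 + 1 = 3 (the new accept is not ε-reachable since no branch accepts ε)
  (p·q | r·q)* → new start has ε-edges to the inner start and to the new accept, so C = 2 + 3 = 5
  q·r → C equals the left operand's closure size = 1 (its accept is not ε-reachable, so the closure stops there)
  (p·q | r·q)* | q·r → new start ε-reaches every alternative's start; at least one alternative accepts ε, so the union's new accept is reached too: C = 1 + 5 + 1 + 1 = 8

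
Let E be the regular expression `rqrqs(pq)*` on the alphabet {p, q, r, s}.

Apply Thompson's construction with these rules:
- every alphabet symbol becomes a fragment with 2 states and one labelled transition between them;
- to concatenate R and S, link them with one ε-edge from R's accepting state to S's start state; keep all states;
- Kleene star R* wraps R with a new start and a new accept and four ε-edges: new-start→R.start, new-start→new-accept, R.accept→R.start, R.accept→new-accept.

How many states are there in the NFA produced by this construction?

16

By structural recursion:
Each of the 7 symbol leaves contributes a 2-state fragment.
  pq = 4 states
  (pq)* = 6 states
  rqrqs(pq)* = 16 states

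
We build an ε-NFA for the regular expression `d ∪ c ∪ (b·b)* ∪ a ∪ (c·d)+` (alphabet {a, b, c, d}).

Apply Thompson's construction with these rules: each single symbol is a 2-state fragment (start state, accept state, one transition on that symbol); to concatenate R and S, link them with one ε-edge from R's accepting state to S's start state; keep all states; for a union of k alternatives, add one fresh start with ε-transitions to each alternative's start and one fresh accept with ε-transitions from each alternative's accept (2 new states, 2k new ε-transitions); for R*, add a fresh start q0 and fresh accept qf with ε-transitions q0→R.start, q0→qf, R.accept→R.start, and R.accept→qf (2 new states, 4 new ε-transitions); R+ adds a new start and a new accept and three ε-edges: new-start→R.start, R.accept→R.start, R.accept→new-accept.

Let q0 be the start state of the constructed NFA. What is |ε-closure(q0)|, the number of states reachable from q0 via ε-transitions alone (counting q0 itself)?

10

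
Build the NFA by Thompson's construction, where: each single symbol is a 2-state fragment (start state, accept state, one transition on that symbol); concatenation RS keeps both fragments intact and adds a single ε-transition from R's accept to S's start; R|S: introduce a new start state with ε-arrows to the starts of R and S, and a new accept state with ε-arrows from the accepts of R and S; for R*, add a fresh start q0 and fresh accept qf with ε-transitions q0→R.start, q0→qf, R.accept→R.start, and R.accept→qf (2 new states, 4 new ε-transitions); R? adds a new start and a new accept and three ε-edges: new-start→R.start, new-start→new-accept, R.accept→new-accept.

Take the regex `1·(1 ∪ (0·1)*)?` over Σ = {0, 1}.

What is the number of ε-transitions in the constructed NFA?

13

Per subexpression:
Each of the 4 symbol leaves contributes 0 ε-transitions.
  0·1 → 1 ε-transition
  (0·1)* → 5 ε-transitions
  1 ∪ (0·1)* → 9 ε-transitions
  (1 ∪ (0·1)*)? → 12 ε-transitions
  1·(1 ∪ (0·1)*)? → 13 ε-transitions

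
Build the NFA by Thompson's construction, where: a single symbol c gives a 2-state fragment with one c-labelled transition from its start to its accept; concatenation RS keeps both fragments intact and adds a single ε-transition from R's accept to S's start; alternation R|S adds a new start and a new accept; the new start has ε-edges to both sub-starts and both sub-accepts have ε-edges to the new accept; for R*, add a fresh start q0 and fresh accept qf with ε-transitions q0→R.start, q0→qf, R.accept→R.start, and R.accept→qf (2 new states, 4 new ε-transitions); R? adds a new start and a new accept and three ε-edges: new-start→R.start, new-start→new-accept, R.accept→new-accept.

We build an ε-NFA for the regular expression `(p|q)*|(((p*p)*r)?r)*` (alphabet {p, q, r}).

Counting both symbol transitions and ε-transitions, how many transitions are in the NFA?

Bottom-up over the parse tree:
Each of the 6 symbol leaves contributes 1 transition (1 symbol, 0 ε).
  p|q — 6 transitions (2 symbol, 4 ε)
  (p|q)* — 10 transitions (2 symbol, 8 ε)
  p* — 5 transitions (1 symbol, 4 ε)
  p*p — 7 transitions (2 symbol, 5 ε)
  (p*p)* — 11 transitions (2 symbol, 9 ε)
  (p*p)*r — 13 transitions (3 symbol, 10 ε)
  ((p*p)*r)? — 16 transitions (3 symbol, 13 ε)
  ((p*p)*r)?r — 18 transitions (4 symbol, 14 ε)
  (((p*p)*r)?r)* — 22 transitions (4 symbol, 18 ε)
  (p|q)*|(((p*p)*r)?r)* — 36 transitions (6 symbol, 30 ε)

36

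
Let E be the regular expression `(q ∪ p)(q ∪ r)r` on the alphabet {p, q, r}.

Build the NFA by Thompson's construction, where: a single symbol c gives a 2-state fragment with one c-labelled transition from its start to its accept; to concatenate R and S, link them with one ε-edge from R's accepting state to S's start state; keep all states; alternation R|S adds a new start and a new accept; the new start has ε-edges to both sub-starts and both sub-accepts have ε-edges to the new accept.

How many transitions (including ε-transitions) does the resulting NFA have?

15

By structural recursion:
Each of the 5 symbol leaves contributes 1 transition (1 symbol, 0 ε).
  q ∪ p = 6 transitions (2 symbol, 4 ε)
  q ∪ r = 6 transitions (2 symbol, 4 ε)
  (q ∪ p)(q ∪ r)r = 15 transitions (5 symbol, 10 ε)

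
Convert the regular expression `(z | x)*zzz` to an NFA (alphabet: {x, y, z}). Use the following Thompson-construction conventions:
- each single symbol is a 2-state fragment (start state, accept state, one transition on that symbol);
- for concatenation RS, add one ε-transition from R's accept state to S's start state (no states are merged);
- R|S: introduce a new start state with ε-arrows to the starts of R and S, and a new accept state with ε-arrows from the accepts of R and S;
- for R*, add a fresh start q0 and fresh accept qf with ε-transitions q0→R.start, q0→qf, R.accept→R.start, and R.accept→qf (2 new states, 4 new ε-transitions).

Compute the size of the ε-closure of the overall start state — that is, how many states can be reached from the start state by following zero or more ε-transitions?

Compute the ε-closure size of each fragment's start state recursively; a symbol fragment's start has no outgoing ε-edge, so its closure is just itself (size 1).
  z | x → |ε-closure| = 1 + 1 + 1 = 3 (the new accept is not ε-reachable since no branch accepts ε)
  (z | x)* → new start has ε-edges to the inner start and to the new accept, so |ε-closure| = 2 + 3 = 5
  (z | x)*zzz → the left operand accepts ε, so the closure extends into the next operand (via the concat ε-link); |ε-closure| = 5 + 1 = 6

6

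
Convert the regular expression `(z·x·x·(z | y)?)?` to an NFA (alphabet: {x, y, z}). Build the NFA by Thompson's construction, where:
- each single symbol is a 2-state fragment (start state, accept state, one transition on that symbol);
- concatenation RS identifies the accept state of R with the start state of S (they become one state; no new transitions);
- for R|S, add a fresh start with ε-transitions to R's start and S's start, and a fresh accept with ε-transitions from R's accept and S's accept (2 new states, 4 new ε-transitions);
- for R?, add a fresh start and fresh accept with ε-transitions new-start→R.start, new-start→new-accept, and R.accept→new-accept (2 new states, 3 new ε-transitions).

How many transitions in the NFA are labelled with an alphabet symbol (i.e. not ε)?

Building bottom-up:
Each of the 5 symbol leaves contributes exactly 1 symbol transition.
  z | y — 2 symbol transitions
  (z | y)? — 2 symbol transitions
  z·x·x·(z | y)? — 5 symbol transitions
  (z·x·x·(z | y)?)? — 5 symbol transitions

5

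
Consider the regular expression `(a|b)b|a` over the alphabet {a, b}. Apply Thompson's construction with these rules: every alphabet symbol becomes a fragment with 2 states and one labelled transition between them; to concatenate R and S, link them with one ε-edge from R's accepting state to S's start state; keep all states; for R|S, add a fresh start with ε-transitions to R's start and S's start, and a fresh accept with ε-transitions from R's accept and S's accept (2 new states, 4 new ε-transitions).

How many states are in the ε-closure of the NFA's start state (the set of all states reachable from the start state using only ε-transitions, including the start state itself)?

Let C(F) = |ε-closure(F.start)| within fragment F, and note whether F accepts ε. Symbol fragments have C = 1 and do not accept ε. Then:
  a|b — new start ε-reaches every alternative's start; none of them accept ε, so the new accept is not reached: |ε-closure| = 1 + 1 + 1 = 3
  (a|b)b — same as the first factor's closure: |ε-closure| = 3
  (a|b)b|a — new start ε-reaches every alternative's start; none of them accept ε, so the new accept is not reached: |ε-closure| = 1 + 3 + 1 = 5

5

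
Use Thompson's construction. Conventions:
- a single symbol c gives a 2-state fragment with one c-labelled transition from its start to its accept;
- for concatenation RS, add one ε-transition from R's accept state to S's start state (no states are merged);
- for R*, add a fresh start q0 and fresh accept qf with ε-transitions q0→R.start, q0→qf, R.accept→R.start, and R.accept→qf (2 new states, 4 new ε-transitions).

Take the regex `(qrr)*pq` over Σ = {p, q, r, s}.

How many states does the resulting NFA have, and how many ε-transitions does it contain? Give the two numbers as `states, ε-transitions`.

Building bottom-up:
Each of the 5 symbol leaves contributes 2 states and 0 ε-transitions.
  qrr — 6 states, 2 ε-transitions
  (qrr)* — 8 states, 6 ε-transitions
  (qrr)*pq — 12 states, 8 ε-transitions

12, 8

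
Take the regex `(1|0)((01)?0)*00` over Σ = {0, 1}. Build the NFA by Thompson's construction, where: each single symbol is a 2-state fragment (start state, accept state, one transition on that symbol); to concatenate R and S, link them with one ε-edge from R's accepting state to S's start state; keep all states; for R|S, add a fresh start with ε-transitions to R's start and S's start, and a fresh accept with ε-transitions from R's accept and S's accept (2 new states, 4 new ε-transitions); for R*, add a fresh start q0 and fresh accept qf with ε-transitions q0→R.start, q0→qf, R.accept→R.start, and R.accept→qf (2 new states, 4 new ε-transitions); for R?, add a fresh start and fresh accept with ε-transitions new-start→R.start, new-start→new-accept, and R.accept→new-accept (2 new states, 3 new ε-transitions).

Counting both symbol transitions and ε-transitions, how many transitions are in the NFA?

Recursing over subexpressions:
Each of the 7 symbol leaves contributes 1 transition (1 symbol, 0 ε).
  1|0 → 6 transitions (2 symbol, 4 ε)
  01 → 3 transitions (2 symbol, 1 ε)
  (01)? → 6 transitions (2 symbol, 4 ε)
  (01)?0 → 8 transitions (3 symbol, 5 ε)
  ((01)?0)* → 12 transitions (3 symbol, 9 ε)
  (1|0)((01)?0)*00 → 23 transitions (7 symbol, 16 ε)

23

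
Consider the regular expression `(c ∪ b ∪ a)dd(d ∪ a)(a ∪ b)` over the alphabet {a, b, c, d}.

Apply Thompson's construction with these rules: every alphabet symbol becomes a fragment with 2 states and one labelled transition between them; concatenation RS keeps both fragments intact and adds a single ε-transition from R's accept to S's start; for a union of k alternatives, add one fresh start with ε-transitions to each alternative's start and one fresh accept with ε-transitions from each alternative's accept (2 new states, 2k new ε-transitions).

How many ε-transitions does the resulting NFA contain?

Recursing over subexpressions:
Each of the 9 symbol leaves contributes 0 ε-transitions.
  c ∪ b ∪ a — 6 ε-transitions
  d ∪ a — 4 ε-transitions
  a ∪ b — 4 ε-transitions
  (c ∪ b ∪ a)dd(d ∪ a)(a ∪ b) — 18 ε-transitions

18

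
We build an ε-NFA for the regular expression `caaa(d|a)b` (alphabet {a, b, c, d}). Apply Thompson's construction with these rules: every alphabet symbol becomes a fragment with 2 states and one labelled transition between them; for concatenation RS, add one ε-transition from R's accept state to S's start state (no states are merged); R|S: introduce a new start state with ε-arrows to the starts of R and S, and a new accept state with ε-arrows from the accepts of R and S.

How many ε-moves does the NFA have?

9

Bottom-up over the parse tree:
Each of the 7 symbol leaves contributes 0 ε-transitions.
  d|a = 4 ε-transitions
  caaa(d|a)b = 9 ε-transitions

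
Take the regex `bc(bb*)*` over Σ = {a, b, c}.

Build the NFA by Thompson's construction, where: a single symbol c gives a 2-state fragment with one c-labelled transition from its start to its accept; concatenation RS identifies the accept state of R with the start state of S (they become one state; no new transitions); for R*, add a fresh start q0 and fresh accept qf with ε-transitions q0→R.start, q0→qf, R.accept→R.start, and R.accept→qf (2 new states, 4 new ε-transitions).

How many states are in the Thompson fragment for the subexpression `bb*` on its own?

Fragment for `bb*`:
Each of the 2 symbol leaves contributes a 2-state fragment.
  b* — 4 states
  bb* — 5 states

5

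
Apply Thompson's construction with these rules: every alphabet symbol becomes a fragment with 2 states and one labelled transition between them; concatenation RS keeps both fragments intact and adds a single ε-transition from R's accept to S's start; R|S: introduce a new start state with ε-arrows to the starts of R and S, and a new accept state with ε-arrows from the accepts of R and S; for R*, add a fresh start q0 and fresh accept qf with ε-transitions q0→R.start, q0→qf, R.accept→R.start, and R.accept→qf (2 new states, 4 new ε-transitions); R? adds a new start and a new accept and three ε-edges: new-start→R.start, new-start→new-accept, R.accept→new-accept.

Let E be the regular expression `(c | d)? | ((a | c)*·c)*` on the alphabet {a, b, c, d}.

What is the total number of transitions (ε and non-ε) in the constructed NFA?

29

Per subexpression:
Each of the 5 symbol leaves contributes 1 transition (1 symbol, 0 ε).
  c | d : 6 transitions (2 symbol, 4 ε)
  (c | d)? : 9 transitions (2 symbol, 7 ε)
  a | c : 6 transitions (2 symbol, 4 ε)
  (a | c)* : 10 transitions (2 symbol, 8 ε)
  (a | c)*·c : 12 transitions (3 symbol, 9 ε)
  ((a | c)*·c)* : 16 transitions (3 symbol, 13 ε)
  (c | d)? | ((a | c)*·c)* : 29 transitions (5 symbol, 24 ε)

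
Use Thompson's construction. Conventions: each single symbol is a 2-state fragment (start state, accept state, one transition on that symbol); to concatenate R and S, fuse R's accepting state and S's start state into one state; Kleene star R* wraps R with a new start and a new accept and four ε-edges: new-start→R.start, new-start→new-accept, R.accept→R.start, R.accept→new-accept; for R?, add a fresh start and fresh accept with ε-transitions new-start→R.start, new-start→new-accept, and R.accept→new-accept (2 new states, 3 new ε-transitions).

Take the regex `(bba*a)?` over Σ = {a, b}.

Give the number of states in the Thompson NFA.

Recursing over subexpressions:
Each of the 4 symbol leaves contributes a 2-state fragment.
  a* = 4 states
  bba*a = 7 states
  (bba*a)? = 9 states

9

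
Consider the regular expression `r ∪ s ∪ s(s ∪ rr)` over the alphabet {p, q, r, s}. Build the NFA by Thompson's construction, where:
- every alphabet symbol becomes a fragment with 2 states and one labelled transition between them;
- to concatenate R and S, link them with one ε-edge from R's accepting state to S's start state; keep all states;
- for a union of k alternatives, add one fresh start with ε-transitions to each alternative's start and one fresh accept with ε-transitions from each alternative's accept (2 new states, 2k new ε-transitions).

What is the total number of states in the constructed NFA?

16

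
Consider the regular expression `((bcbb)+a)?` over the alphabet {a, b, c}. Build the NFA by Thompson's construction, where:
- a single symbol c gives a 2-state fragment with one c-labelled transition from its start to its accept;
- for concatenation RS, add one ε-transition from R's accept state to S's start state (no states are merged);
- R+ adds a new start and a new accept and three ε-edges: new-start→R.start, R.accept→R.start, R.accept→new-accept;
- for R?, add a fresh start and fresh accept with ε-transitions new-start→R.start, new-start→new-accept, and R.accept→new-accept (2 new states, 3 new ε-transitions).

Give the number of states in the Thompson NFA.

14

By structural recursion:
Each of the 5 symbol leaves contributes a 2-state fragment.
  bcbb : 8 states
  (bcbb)+ : 10 states
  (bcbb)+a : 12 states
  ((bcbb)+a)? : 14 states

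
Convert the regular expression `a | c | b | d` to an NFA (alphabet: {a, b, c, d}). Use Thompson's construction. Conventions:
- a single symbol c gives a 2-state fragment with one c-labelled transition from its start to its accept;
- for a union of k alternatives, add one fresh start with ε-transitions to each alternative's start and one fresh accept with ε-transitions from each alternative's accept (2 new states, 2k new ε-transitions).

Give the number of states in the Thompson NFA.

Bottom-up over the parse tree:
Each of the 4 symbol leaves contributes a 2-state fragment.
  a | c | b | d — 10 states

10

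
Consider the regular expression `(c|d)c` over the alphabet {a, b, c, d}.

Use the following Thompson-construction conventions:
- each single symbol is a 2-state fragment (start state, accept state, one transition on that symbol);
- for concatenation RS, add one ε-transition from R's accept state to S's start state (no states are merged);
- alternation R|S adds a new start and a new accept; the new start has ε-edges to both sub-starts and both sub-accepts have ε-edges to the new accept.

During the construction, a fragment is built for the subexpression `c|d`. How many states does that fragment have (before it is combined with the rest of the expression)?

6

Fragment for `c|d`:
Each of the 2 symbol leaves contributes a 2-state fragment.
  c|d — 6 states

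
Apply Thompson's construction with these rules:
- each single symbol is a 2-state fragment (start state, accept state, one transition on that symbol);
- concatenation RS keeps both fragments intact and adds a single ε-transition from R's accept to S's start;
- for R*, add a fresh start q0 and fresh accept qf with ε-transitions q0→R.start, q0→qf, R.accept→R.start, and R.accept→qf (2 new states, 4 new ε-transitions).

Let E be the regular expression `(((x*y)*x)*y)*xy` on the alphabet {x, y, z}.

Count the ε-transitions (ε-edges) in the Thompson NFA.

By structural recursion:
Each of the 6 symbol leaves contributes 0 ε-transitions.
  x* = 4 ε-transitions
  x*y = 5 ε-transitions
  (x*y)* = 9 ε-transitions
  (x*y)*x = 10 ε-transitions
  ((x*y)*x)* = 14 ε-transitions
  ((x*y)*x)*y = 15 ε-transitions
  (((x*y)*x)*y)* = 19 ε-transitions
  (((x*y)*x)*y)*xy = 21 ε-transitions

21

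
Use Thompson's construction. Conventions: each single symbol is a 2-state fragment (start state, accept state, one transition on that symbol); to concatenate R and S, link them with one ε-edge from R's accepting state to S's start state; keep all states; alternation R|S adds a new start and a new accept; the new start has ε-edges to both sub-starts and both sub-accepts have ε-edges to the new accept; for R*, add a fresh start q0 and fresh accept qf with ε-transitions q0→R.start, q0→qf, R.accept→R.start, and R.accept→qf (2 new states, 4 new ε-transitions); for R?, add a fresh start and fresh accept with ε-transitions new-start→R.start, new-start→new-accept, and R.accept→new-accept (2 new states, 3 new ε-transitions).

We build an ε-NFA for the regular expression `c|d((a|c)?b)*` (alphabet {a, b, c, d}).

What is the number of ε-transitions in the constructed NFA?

17

Per subexpression:
Each of the 5 symbol leaves contributes 0 ε-transitions.
  a|c : 4 ε-transitions
  (a|c)? : 7 ε-transitions
  (a|c)?b : 8 ε-transitions
  ((a|c)?b)* : 12 ε-transitions
  d((a|c)?b)* : 13 ε-transitions
  c|d((a|c)?b)* : 17 ε-transitions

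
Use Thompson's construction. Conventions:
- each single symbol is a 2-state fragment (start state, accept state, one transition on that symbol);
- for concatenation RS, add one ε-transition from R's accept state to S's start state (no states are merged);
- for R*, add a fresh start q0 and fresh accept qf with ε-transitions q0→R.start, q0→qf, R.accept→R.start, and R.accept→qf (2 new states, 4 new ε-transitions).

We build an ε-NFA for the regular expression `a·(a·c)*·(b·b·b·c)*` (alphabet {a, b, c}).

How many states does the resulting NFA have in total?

18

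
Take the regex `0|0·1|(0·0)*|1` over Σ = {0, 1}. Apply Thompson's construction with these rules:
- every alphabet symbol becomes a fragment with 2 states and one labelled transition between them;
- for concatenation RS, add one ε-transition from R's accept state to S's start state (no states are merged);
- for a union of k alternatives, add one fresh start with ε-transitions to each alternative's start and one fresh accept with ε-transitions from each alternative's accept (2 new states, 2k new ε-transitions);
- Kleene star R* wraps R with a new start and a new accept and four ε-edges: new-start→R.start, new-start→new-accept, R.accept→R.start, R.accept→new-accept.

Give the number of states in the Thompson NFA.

16

Recursing over subexpressions:
Each of the 6 symbol leaves contributes a 2-state fragment.
  0·1 — 4 states
  0·0 — 4 states
  (0·0)* — 6 states
  0|0·1|(0·0)*|1 — 16 states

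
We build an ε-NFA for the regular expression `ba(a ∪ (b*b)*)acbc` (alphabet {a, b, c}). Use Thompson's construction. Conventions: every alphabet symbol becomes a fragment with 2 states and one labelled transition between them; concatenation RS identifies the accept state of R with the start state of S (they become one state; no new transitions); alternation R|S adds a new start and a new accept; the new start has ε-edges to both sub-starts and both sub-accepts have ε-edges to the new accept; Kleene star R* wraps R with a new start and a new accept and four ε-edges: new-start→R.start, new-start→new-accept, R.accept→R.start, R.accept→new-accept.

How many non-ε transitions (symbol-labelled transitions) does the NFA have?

9

Recursing over subexpressions:
Each of the 9 symbol leaves contributes exactly 1 symbol transition.
  b* : 1 symbol transition
  b*b : 2 symbol transitions
  (b*b)* : 2 symbol transitions
  a ∪ (b*b)* : 3 symbol transitions
  ba(a ∪ (b*b)*)acbc : 9 symbol transitions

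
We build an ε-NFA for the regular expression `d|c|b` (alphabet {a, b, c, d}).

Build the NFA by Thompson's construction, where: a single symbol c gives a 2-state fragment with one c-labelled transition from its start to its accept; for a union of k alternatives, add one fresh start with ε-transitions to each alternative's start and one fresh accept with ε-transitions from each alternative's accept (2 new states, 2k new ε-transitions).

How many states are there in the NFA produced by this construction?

Building bottom-up:
Each of the 3 symbol leaves contributes a 2-state fragment.
  d|c|b → 8 states

8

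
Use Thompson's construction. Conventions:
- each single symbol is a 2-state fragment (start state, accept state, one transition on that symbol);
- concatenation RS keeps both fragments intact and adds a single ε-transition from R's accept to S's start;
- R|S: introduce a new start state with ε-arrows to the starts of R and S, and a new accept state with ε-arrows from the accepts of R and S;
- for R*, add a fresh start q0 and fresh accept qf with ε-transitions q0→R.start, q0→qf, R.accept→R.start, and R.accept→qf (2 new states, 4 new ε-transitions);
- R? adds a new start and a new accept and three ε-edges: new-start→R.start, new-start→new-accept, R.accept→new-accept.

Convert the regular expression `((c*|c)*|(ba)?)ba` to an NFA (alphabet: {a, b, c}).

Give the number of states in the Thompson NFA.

Recursing over subexpressions:
Each of the 6 symbol leaves contributes a 2-state fragment.
  c* : 4 states
  c*|c : 8 states
  (c*|c)* : 10 states
  ba : 4 states
  (ba)? : 6 states
  (c*|c)*|(ba)? : 18 states
  ((c*|c)*|(ba)?)ba : 22 states

22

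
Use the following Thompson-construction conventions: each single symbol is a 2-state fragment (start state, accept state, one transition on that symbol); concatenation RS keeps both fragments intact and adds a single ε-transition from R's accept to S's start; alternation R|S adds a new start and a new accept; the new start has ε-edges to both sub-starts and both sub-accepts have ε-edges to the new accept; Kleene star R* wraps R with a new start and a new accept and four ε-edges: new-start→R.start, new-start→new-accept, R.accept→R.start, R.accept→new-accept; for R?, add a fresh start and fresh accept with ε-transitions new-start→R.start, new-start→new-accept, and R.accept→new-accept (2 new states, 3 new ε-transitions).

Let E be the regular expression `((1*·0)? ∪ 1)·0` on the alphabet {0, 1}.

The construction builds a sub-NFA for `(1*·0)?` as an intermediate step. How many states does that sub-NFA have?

Fragment for `(1*·0)?`:
Each of the 2 symbol leaves contributes a 2-state fragment.
  1* : 4 states
  1*·0 : 6 states
  (1*·0)? : 8 states

8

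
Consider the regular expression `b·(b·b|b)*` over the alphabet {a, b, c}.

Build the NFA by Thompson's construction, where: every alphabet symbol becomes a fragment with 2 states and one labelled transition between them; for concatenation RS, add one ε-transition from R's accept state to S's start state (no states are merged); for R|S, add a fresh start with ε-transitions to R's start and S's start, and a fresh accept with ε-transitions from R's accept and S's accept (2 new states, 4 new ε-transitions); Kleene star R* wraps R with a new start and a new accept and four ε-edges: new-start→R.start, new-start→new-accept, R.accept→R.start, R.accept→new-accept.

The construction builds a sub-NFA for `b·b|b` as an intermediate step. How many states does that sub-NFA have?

8

Fragment for `b·b|b`:
Each of the 3 symbol leaves contributes a 2-state fragment.
  b·b → 4 states
  b·b|b → 8 states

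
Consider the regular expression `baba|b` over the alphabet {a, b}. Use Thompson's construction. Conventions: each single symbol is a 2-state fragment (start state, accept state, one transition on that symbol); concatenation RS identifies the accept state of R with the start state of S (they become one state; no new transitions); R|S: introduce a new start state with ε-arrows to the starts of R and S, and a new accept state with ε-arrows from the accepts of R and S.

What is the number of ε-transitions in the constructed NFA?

4

Building bottom-up:
Each of the 5 symbol leaves contributes 0 ε-transitions.
  baba : 0 ε-transitions
  baba|b : 4 ε-transitions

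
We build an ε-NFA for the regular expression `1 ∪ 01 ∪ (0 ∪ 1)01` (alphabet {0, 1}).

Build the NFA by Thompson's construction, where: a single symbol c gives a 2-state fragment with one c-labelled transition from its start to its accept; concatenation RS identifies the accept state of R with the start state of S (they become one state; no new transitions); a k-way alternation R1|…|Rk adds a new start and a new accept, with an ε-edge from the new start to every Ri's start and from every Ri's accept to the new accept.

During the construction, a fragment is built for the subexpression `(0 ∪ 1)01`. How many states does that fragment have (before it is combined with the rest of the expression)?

Fragment for `(0 ∪ 1)01`:
Each of the 4 symbol leaves contributes a 2-state fragment.
  0 ∪ 1 → 6 states
  (0 ∪ 1)01 → 8 states

8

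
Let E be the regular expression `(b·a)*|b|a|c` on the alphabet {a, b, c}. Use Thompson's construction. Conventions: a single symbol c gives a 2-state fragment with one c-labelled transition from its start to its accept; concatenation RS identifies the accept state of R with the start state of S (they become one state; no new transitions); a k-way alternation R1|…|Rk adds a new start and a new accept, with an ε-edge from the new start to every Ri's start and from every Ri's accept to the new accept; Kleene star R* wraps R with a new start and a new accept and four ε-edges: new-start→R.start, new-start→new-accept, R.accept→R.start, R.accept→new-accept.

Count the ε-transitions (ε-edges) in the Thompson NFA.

12

By structural recursion:
Each of the 5 symbol leaves contributes 0 ε-transitions.
  b·a → 0 ε-transitions
  (b·a)* → 4 ε-transitions
  (b·a)*|b|a|c → 12 ε-transitions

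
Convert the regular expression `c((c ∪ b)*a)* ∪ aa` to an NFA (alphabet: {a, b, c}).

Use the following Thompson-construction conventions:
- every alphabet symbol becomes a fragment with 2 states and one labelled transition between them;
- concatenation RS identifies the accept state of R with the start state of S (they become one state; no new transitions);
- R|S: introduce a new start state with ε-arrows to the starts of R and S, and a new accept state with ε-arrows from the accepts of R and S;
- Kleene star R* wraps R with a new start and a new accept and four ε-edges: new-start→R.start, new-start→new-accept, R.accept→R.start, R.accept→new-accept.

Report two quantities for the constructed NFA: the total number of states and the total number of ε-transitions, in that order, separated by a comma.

17, 16

Per subexpression:
Each of the 6 symbol leaves contributes 2 states and 0 ε-transitions.
  c ∪ b — 6 states, 4 ε-transitions
  (c ∪ b)* — 8 states, 8 ε-transitions
  (c ∪ b)*a — 9 states, 8 ε-transitions
  ((c ∪ b)*a)* — 11 states, 12 ε-transitions
  c((c ∪ b)*a)* — 12 states, 12 ε-transitions
  aa — 3 states, 0 ε-transitions
  c((c ∪ b)*a)* ∪ aa — 17 states, 16 ε-transitions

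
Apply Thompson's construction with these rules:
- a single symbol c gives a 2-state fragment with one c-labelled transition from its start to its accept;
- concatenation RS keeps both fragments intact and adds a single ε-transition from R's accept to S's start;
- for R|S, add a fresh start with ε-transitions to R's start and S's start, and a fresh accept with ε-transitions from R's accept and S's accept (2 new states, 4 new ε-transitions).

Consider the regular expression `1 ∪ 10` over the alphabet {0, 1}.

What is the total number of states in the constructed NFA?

Per subexpression:
Each of the 3 symbol leaves contributes a 2-state fragment.
  10 = 4 states
  1 ∪ 10 = 8 states

8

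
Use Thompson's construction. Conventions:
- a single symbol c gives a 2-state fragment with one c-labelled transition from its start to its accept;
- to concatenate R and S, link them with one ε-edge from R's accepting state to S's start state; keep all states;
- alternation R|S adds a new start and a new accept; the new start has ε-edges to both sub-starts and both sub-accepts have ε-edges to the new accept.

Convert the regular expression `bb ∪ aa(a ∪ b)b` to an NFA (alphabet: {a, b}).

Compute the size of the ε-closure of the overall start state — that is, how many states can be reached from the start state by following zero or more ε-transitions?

3

Compute the ε-closure size of each fragment's start state recursively; a symbol fragment's start has no outgoing ε-edge, so its closure is just itself (size 1).
  bb → same as the first factor's closure: |ε-closure| = 1
  a ∪ b → |ε-closure| = 1 + 1 + 1 = 3 (the new accept is not ε-reachable since no branch accepts ε)
  aa(a ∪ b)b → same as the first factor's closure: |ε-closure| = 1
  bb ∪ aa(a ∪ b)b → |ε-closure| = 1 + 1 + 1 = 3 (the new accept is not ε-reachable since no branch accepts ε)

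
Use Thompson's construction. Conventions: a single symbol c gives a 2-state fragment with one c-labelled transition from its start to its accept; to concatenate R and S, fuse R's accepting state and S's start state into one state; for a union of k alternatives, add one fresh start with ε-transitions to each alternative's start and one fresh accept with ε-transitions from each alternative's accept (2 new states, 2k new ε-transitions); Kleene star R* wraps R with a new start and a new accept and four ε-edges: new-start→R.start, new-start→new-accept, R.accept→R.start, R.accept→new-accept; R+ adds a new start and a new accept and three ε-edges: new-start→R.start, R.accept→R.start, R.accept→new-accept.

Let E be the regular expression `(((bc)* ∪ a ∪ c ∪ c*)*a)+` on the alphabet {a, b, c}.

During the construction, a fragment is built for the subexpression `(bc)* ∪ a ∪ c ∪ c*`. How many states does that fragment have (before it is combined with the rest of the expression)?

Fragment for `(bc)* ∪ a ∪ c ∪ c*`:
Each of the 5 symbol leaves contributes a 2-state fragment.
  bc : 3 states
  (bc)* : 5 states
  c* : 4 states
  (bc)* ∪ a ∪ c ∪ c* : 15 states

15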